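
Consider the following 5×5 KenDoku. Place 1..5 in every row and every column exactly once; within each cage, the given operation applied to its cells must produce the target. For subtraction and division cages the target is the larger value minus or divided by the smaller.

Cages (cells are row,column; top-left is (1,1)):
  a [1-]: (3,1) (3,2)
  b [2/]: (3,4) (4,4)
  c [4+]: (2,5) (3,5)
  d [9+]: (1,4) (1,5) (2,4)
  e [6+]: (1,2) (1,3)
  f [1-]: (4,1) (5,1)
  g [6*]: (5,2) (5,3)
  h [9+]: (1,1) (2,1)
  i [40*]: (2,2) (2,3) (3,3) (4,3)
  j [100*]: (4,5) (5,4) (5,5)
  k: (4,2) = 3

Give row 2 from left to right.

5 1 2 4 3

Cage k is a single given cell; hence (4,2) = 3.
Cage j needs product 100, leaving (4,5) = 5.
3 is placed in column 2, so (5,2) = 2.
Row 5 already has 2, so (5,3) = 3.
Cage j has product 100; hence (5,4) = 5.
Cage j has product 100; hence (5,5) = 4.
Cage f's pair has difference 1, so (4,1) = 2.
4 is placed in row 5, so (5,1) = 1.
Cage b needs two cells with quotient 2; hence (3,4) = 2.
Cage d needs sum 9, which forces (1,5) = 2.
The 4 cells of cage i must have product 40, so (2,3) = 2.
Row 1 needs a 3, and only (1,4) is open for it.
Column 4 now contains 3, so (2,4) = 4.
4 is placed in column 4, leaving (4,4) = 1.
Cage h's pair has sum 9, which forces (1,1) = 4.
Row 2 now contains 4, so (2,1) = 5.
5 is placed in row 2, which forces (2,2) = 1.
Row 2 already has 1, which forces (2,5) = 3.
Column 1 already has 5, leaving (3,1) = 3.
3 is placed in column 5; hence (3,5) = 1.
Row 4 already has 1, which forces (4,3) = 4.
Column 2 now contains 1, so (1,2) = 5.
The two cells of cage e must have sum 6, which forces (1,3) = 1.
Cage a's pair has difference 1, leaving (3,2) = 4.
1 is placed in row 3, which forces (3,3) = 5.
Filled in: 4 5 1 3 2 / 5 1 2 4 3 / 3 4 5 2 1 / 2 3 4 1 5 / 1 2 3 5 4.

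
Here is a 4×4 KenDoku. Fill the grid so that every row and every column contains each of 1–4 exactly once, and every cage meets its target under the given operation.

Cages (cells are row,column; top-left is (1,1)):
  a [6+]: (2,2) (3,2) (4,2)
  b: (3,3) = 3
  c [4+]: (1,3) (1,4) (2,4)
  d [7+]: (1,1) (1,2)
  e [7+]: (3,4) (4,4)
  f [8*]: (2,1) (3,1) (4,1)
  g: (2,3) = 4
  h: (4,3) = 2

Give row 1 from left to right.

3 4 1 2

Cage c has sum 4; hence (1,3) = 1.
Cage c has sum 4, leaving (1,4) = 2.
Cage g is given, leaving (2,3) = 4.
Cage c needs sum 4, so (2,4) = 1.
Cage b is a single given cell, so (3,3) = 3.
Row 3 now contains 3, which forces (3,4) = 4.
Cage h is a single given cell, which forces (4,3) = 2.
Column 4 already has 4, so (4,4) = 3.
Row 2 already has 1, which forces (2,1) = 2.
The 3 cells of cage a must have sum 6, leaving (2,2) = 3.
Cage f needs product 8, which forces (3,1) = 1.
The 3 cells of cage a must have sum 6, which forces (3,2) = 2.
Cage f needs product 8, so (4,1) = 4.
Row 4 already has 3, so (4,2) = 1.
4 is placed in column 1, leaving (1,1) = 3.
Column 2 already has 3, leaving (1,2) = 4.
Filled in: 3 4 1 2 / 2 3 4 1 / 1 2 3 4 / 4 1 2 3.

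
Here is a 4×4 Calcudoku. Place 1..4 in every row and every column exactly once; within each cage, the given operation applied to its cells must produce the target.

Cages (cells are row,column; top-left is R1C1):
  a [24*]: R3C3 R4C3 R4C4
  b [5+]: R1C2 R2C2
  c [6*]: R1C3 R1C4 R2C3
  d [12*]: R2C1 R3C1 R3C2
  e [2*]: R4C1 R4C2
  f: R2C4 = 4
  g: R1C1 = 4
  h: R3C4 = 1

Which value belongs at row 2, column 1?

Cage g is given, which forces R1C1 = 4.
F is a freebie, so R2C4 = 4.
Cage h is a single given cell, leaving R3C4 = 1.
1 is placed in row 3, which forces R3C1 = 3.
Row 1 needs a 1, and only R1C3 is open for it.
The only place for 1 in row 2 is R2C1.
Cage d needs product 12, which forces R3C2 = 4.
Row 3 already has 4, so R3C3 = 2.
Column 1 now contains 1, leaving R4C1 = 2.
Cage e needs two cells with product 2, so R4C2 = 1.
Row 4 now contains 2, so R4C4 = 3.
3 is placed in column 4, leaving R1C4 = 2.
Column 3 now contains 2, leaving R2C3 = 3.
Row 4 now contains 3, leaving R4C3 = 4.
Row 1 now contains 2, leaving R1C2 = 3.
3 is placed in row 2, so R2C2 = 2.
The full grid is 4 3 1 2 / 1 2 3 4 / 3 4 2 1 / 2 1 4 3.

1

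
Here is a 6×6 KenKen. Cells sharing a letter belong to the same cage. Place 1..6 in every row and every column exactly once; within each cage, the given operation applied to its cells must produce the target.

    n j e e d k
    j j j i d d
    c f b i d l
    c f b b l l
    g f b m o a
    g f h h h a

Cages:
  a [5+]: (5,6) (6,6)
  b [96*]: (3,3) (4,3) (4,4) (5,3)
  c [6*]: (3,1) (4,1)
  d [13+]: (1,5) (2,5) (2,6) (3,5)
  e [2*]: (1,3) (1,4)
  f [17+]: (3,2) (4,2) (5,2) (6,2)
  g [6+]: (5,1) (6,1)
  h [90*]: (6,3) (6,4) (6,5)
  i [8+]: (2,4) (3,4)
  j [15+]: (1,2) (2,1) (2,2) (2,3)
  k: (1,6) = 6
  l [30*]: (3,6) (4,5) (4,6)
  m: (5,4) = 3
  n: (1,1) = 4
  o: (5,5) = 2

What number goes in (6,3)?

3

N is a freebie, which forces (1,1) = 4.
Cage k is given; hence (1,6) = 6.
Cage m is a single given cell, which forces (5,4) = 3.
O is a freebie, so (5,5) = 2.
In row 6, 2 can only go at (6,2), so (6,2) = 2.
Row 6 needs a 4, and only (6,6) is open for it.
4 is placed in column 6, which forces (5,6) = 1.
Row 5 now contains 1, which forces (5,1) = 5.
The two cells of cage g must have sum 6, which forces (6,1) = 1.
Row 4 needs a 1, and only (4,3) is open for it.
1 is placed in column 3; hence (1,3) = 2.
Cage e's pair has product 2, leaving (1,4) = 1.
Cage b needs product 96; hence (4,4) = 4.
In row 3, 1 can only go at (3,5), so (3,5) = 1.
The only place for 1 in row 2 is (2,2).
In row 2, 2 can only go at (2,4), so (2,4) = 2.
2 is placed in column 4, so (3,4) = 6.
Column 4 already has 6, leaving (6,4) = 5.
Row 3 now contains 6; hence (3,3) = 4.
Cage b needs product 96, leaving (5,3) = 6.
Column 3 now contains 6, which forces (6,3) = 3.
3 is placed in row 6, leaving (6,5) = 6.
Cage j has sum 15, so (1,2) = 3.
Row 1 already has 3, leaving (1,5) = 5.
The 4 cells of cage j must have sum 15, which forces (2,1) = 6.
3 is placed in column 3, which forces (2,3) = 5.
Column 5 now contains 6, which forces (2,5) = 4.
Row 2 already has 5; hence (2,6) = 3.
Row 3 already has 4; hence (3,2) = 5.
Row 3 now contains 5, so (3,6) = 2.
Cage f needs sum 17, which forces (4,2) = 6.
Column 5 already has 5; hence (4,5) = 3.
Column 6 already has 2, which forces (4,6) = 5.
Row 5 already has 6, leaving (5,2) = 4.
Row 3 now contains 2; hence (3,1) = 3.
Row 4 now contains 3; hence (4,1) = 2.
Completed grid: 4 3 2 1 5 6 / 6 1 5 2 4 3 / 3 5 4 6 1 2 / 2 6 1 4 3 5 / 5 4 6 3 2 1 / 1 2 3 5 6 4.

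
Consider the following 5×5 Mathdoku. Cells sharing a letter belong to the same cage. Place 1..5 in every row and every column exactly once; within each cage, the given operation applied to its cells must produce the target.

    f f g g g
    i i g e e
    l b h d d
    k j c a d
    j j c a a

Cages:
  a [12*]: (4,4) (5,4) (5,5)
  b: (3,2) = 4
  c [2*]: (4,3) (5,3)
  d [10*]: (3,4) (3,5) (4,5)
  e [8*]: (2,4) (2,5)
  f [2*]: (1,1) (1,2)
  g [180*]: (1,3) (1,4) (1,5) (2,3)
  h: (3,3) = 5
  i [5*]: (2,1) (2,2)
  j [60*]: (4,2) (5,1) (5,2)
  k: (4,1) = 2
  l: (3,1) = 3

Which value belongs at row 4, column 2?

Cage g needs product 180, leaving (2,3) = 3.
Cage l is a single given cell, which forces (3,1) = 3.
B is a freebie; hence (3,2) = 4.
H is a freebie, leaving (3,3) = 5.
Cage k is a single given cell, so (4,1) = 2.
Row 4 now contains 2, which forces (4,3) = 1.
1 is placed in row 4, leaving (4,5) = 5.
1 is placed in column 3; hence (5,3) = 2.
Column 1 already has 2; hence (1,1) = 1.
Cage f's pair has product 2, so (1,2) = 2.
Column 3 now contains 5, so (1,3) = 4.
The 4 cells of cage g must have product 180, leaving (1,4) = 5.
Cage g needs product 180; hence (1,5) = 3.
Column 1 already has 1, leaving (2,1) = 5.
Row 2 already has 5, which forces (2,2) = 1.
Row 4 now contains 5, so (4,2) = 3.
3 is placed in row 4, which forces (4,4) = 4.
The 3 cells of cage j must have product 60, which forces (5,1) = 4.
Cage j has product 60; hence (5,2) = 5.
Row 5 already has 4, which forces (5,5) = 1.
Column 4 now contains 4; hence (2,4) = 2.
The two cells of cage e must have product 8, which forces (2,5) = 4.
Cage d has product 10; hence (3,4) = 1.
1 is placed in column 5, which forces (3,5) = 2.
Row 5 now contains 1, which forces (5,4) = 3.
Completed grid: 1 2 4 5 3 / 5 1 3 2 4 / 3 4 5 1 2 / 2 3 1 4 5 / 4 5 2 3 1.

3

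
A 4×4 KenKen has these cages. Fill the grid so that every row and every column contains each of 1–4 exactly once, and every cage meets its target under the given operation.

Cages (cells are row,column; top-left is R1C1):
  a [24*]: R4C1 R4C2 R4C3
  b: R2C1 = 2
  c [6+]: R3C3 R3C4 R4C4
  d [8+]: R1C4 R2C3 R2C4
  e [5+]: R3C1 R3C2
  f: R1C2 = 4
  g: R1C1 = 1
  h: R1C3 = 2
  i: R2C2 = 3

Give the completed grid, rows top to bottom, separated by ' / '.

Cage g is given; hence R1C1 = 1.
Cage f is a single given cell, so R1C2 = 4.
H is a freebie, so R1C3 = 2.
Row 1 already has 2, so R1C4 = 3.
B is a freebie; hence R2C1 = 2.
Cage i is a single given cell, leaving R2C2 = 3.
Column 2 already has 3, leaving R4C2 = 2.
Row 4 now contains 2, which forces R4C4 = 1.
The 3 cells of cage d must have sum 8; hence R2C3 = 1.
Column 4 now contains 1, so R2C4 = 4.
The two cells of cage e must have sum 5; hence R3C1 = 4.
2 is placed in column 2; hence R3C2 = 1.
Column 3 already has 1, which forces R3C3 = 3.
Column 4 already has 4, leaving R3C4 = 2.
Column 1 already has 4, leaving R4C1 = 3.
Column 3 already has 3, which forces R4C3 = 4.

1 4 2 3 / 2 3 1 4 / 4 1 3 2 / 3 2 4 1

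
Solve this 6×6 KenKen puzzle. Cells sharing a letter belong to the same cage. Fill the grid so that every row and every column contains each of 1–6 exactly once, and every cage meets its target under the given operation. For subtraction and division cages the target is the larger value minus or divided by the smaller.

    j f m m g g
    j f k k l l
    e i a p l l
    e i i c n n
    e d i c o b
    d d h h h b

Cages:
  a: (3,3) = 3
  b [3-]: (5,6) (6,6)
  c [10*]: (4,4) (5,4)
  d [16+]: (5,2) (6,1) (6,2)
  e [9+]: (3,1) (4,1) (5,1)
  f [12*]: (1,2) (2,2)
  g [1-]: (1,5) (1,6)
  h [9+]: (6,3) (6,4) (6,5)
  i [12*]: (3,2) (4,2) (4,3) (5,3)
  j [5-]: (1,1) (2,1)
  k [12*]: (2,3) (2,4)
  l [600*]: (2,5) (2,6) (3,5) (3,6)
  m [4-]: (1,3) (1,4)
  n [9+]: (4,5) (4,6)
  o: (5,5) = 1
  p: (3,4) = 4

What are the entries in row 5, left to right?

Cage a is given, leaving (3,3) = 3.
Cage p is a single given cell, which forces (3,4) = 4.
O is a freebie, so (5,5) = 1.
Cage i needs product 12, so (4,3) = 1.
Row 2 needs a 1, and only (2,1) is open for it.
1 is placed in column 1, leaving (1,1) = 6.
1 is placed in column 1, leaving (3,1) = 2.
2 is placed in row 3; hence (3,2) = 1.
Column 1 already has 6, so (6,1) = 5.
Cage m needs two cells with difference 4; hence (1,3) = 5.
The two cells of cage m must have difference 4; hence (1,4) = 1.
Cage d needs sum 16, so (5,2) = 5.
5 is placed in row 5, leaving (5,4) = 2.
Cage d needs sum 16, so (6,2) = 6.
2 is placed in column 4, leaving (6,4) = 3.
Cage k needs two cells with product 12, so (2,3) = 2.
Column 4 already has 3, which forces (2,4) = 6.
2 is placed in column 4, so (4,4) = 5.
The two cells of cage b must have difference 3, which forces (5,6) = 4.
Column 3 already has 2; hence (6,3) = 4.
4 is placed in row 6, which forces (6,5) = 2.
The two cells of cage b must have difference 3, leaving (6,6) = 1.
Cage l needs product 600, leaving (2,5) = 4.
Column 6 now contains 4, so (2,6) = 5.
Cage l has product 600; hence (3,5) = 5.
The 4 cells of cage l must have product 600; hence (3,6) = 6.
Cage e needs sum 9, so (4,1) = 4.
The 4 cells of cage i must have product 12; hence (4,2) = 2.
Column 6 now contains 6, so (4,6) = 3.
4 is placed in row 5; hence (5,1) = 3.
4 is placed in row 5, which forces (5,3) = 6.
Cage f's pair has product 12; hence (1,2) = 4.
Column 5 now contains 4; hence (1,5) = 3.
Column 6 now contains 3, so (1,6) = 2.
Row 2 already has 4, leaving (2,2) = 3.
Row 4 now contains 3; hence (4,5) = 6.
Filled in: 6 4 5 1 3 2 / 1 3 2 6 4 5 / 2 1 3 4 5 6 / 4 2 1 5 6 3 / 3 5 6 2 1 4 / 5 6 4 3 2 1.

3 5 6 2 1 4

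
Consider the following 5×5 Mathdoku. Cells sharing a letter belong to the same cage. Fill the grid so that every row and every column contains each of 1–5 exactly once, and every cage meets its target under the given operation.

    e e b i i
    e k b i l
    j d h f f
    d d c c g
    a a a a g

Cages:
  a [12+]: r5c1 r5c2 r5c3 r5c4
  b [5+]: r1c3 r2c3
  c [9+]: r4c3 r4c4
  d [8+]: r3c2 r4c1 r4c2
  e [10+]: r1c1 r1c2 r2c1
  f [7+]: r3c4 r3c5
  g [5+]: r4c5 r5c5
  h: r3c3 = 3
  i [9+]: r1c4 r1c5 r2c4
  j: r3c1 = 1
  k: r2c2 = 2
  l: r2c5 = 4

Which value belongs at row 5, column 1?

4

K is a freebie, which forces r2c2 = 2.
Cage l is given; hence r2c5 = 4.
Cage j is a single given cell, leaving r3c1 = 1.
Cage h is a single given cell, so r3c3 = 3.
Cage b's pair has sum 5, which forces r1c3 = 4.
Column 3 already has 3, leaving r2c3 = 1.
The 3 cells of cage d must have sum 8; hence r4c2 = 1.
Column 3 already has 4, leaving r4c3 = 5.
Row 4 now contains 5; hence r4c4 = 4.
5 is placed in column 3; hence r5c3 = 2.
Row 5 now contains 2, leaving r5c5 = 3.
Row 1 now contains 4, which forces r1c1 = 2.
2 is placed in column 1, leaving r4c1 = 3.
3 is placed in column 5, which forces r4c5 = 2.
Cage a has sum 12, so r5c4 = 1.
The 3 cells of cage e must have sum 10; hence r1c2 = 3.
Row 1 now contains 3, so r1c4 = 5.
The 3 cells of cage i must have sum 9, so r1c5 = 1.
Column 1 now contains 3, which forces r2c1 = 5.
5 is placed in column 4, so r2c4 = 3.
Cage d needs sum 8, so r3c2 = 4.
Cage f needs two cells with sum 7, which forces r3c4 = 2.
Column 5 already has 2; hence r3c5 = 5.
5 is placed in column 1, which forces r5c1 = 4.
Column 2 already has 4, leaving r5c2 = 5.
Filled in: 2 3 4 5 1 / 5 2 1 3 4 / 1 4 3 2 5 / 3 1 5 4 2 / 4 5 2 1 3.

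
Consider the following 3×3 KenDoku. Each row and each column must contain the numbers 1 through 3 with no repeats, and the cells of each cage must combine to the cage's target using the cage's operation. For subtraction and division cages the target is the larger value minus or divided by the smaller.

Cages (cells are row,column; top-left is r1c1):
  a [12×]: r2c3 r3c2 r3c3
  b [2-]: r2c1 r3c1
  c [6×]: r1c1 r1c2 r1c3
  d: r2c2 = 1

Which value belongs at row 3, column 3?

D is a freebie, which forces r2c2 = 1.
The 3 cells of cage a must have product 12, leaving r2c3 = 2.
The 3 cells of cage a must have product 12, so r3c2 = 2.
Cage a has product 12, which forces r3c3 = 3.
Cage c needs product 6, which forces r1c1 = 2.
2 is placed in column 2; hence r1c2 = 3.
Column 3 already has 3, so r1c3 = 1.
Row 2 already has 1; hence r2c1 = 3.
Row 3 already has 3, so r3c1 = 1.
Filled in: 2 3 1 / 3 1 2 / 1 2 3.

3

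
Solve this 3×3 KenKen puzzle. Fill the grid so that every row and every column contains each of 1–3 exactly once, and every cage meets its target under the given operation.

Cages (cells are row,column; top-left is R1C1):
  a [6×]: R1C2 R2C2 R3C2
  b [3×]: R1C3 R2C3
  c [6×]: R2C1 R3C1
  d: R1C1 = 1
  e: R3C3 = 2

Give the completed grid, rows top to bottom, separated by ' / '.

D is a freebie; hence R1C1 = 1.
1 is placed in row 1; hence R1C3 = 3.
Column 3 now contains 3; hence R2C3 = 1.
Cage e is a single given cell; hence R3C3 = 2.
Row 1 already has 3; hence R1C2 = 2.
The two cells of cage c must have product 6; hence R2C1 = 2.
The 3 cells of cage a must have product 6, which forces R2C2 = 3.
Row 3 now contains 2; hence R3C1 = 3.
Cage a needs product 6, leaving R3C2 = 1.

1 2 3 / 2 3 1 / 3 1 2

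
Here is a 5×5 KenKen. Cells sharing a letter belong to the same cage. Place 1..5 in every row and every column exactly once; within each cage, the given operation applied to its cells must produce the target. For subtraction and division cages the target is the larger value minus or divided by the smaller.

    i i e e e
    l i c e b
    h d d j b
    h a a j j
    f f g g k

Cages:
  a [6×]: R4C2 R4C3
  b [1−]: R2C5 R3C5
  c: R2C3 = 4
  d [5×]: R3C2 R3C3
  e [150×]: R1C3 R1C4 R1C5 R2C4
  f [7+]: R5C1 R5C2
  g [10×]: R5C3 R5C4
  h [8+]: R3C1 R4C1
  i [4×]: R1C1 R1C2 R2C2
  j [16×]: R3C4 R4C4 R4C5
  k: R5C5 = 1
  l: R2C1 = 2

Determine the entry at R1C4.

3

Cage l is a single given cell, so R2C1 = 2.
Row 2 now contains 2, leaving R2C2 = 1.
C is a freebie, so R2C3 = 4.
The 4 cells of cage e must have product 150, leaving R2C4 = 5.
Row 2 now contains 5, leaving R2C5 = 3.
1 is placed in column 2; hence R3C2 = 5.
5 is placed in row 3, leaving R3C3 = 1.
Column 4 now contains 5, so R5C4 = 2.
Cage k is given, leaving R5C5 = 1.
Column 1 already has 2; hence R1C1 = 1.
1 is placed in column 2, which forces R1C2 = 4.
Column 4 now contains 2; hence R1C4 = 3.
5 is placed in row 3, which forces R3C1 = 3.
Column 4 now contains 2, so R3C4 = 4.
Row 3 already has 4, leaving R3C5 = 2.
Cage h needs two cells with sum 8, leaving R4C1 = 5.
Cage j has product 16, so R4C4 = 1.
The 3 cells of cage j must have product 16, so R4C5 = 4.
Column 1 already has 3, so R5C1 = 4.
Column 2 already has 4, so R5C2 = 3.
Row 5 now contains 2, leaving R5C3 = 5.
5 is placed in column 3, leaving R1C3 = 2.
2 is placed in column 5, so R1C5 = 5.
Column 2 already has 3, which forces R4C2 = 2.
Cage a's pair has product 6; hence R4C3 = 3.
The full grid is 1 4 2 3 5 / 2 1 4 5 3 / 3 5 1 4 2 / 5 2 3 1 4 / 4 3 5 2 1.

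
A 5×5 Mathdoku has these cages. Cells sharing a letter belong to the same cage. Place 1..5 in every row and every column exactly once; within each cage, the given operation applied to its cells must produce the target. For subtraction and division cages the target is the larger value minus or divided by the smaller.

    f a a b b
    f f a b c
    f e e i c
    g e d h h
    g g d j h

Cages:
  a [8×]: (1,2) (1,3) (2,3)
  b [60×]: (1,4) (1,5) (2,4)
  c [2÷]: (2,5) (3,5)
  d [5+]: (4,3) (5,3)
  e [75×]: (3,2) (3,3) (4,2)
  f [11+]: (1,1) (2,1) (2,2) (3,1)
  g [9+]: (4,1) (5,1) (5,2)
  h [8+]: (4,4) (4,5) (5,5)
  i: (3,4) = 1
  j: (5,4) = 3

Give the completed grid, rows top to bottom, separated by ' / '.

5 2 1 4 3 / 3 1 4 5 2 / 2 3 5 1 4 / 4 5 3 2 1 / 1 4 2 3 5

The 3 cells of cage e must have product 75, leaving (3,2) = 3.
The 3 cells of cage e must have product 75, which forces (3,3) = 5.
I is a freebie, which forces (3,4) = 1.
The 3 cells of cage e must have product 75, so (4,2) = 5.
Cage j is given, leaving (5,4) = 3.
Cage b needs product 60, which forces (1,5) = 3.
The 3 cells of cage h must have sum 8, leaving (4,4) = 2.
The only place for 3 in row 2 is (2,1).
Column 1 now contains 3, leaving (4,1) = 4.
Row 4 already has 4, so (4,5) = 1.
Cage g has sum 9; hence (5,1) = 1.
The 3 cells of cage g must have sum 9; hence (5,2) = 4.
Row 5 now contains 4, which forces (5,3) = 2.
Row 5 now contains 2; hence (5,5) = 5.
Cage f has sum 11, so (1,1) = 5.
Cage a needs product 8, which forces (1,2) = 2.
5 is placed in row 1, which forces (1,4) = 4.
Cage f needs sum 11; hence (2,2) = 1.
1 is placed in row 2, which forces (2,3) = 4.
4 is placed in column 4; hence (2,4) = 5.
Row 2 now contains 4, leaving (2,5) = 2.
4 is placed in column 1, leaving (3,1) = 2.
Column 5 now contains 2, so (3,5) = 4.
1 is placed in row 4, leaving (4,3) = 3.
Row 1 now contains 4, which forces (1,3) = 1.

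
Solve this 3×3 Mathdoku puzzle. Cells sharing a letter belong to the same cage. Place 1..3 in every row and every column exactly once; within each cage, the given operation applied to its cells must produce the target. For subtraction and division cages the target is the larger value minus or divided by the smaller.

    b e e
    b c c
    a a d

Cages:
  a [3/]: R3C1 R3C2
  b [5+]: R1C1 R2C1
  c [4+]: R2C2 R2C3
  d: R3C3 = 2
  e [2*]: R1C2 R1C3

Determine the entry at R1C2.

2

D is a freebie, leaving R3C3 = 2.
Cage e's pair has product 2, so R1C2 = 2.
Column 3 already has 2, so R1C3 = 1.
Column 3 already has 1, leaving R2C3 = 3.
Row 1 already has 2; hence R1C1 = 3.
Row 2 now contains 3; hence R2C1 = 2.
Row 2 now contains 3, leaving R2C2 = 1.
3 is placed in column 1, so R3C1 = 1.
Column 2 already has 1, so R3C2 = 3.
Filled in: 3 2 1 / 2 1 3 / 1 3 2.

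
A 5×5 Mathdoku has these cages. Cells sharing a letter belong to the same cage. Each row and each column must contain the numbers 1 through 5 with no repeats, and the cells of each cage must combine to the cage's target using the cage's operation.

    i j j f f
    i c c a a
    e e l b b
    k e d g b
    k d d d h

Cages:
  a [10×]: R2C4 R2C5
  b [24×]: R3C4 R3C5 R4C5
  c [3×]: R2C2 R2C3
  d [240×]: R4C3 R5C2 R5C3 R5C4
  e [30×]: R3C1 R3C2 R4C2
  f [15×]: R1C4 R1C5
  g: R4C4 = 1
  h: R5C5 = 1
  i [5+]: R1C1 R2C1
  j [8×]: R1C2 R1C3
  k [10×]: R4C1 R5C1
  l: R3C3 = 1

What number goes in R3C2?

Cage l is given, so R3C3 = 1.
The 4 cells of cage d must have product 240, leaving R4C3 = 4.
Cage g is given; hence R4C4 = 1.
H is a freebie, which forces R5C5 = 1.
Cage j needs two cells with product 8; hence R1C2 = 4.
Column 3 now contains 4; hence R1C3 = 2.
Cage c's pair has product 3, which forces R2C2 = 1.
Column 3 now contains 1; hence R2C3 = 3.
3 is placed in column 3, which forces R5C3 = 5.
Cage k's pair has product 10; hence R4C1 = 5.
Row 5 now contains 5, so R5C1 = 2.
Row 5 now contains 5, so R5C2 = 3.
The 4 cells of cage d must have product 240, which forces R5C4 = 4.
Cage i needs two cells with sum 5, which forces R1C1 = 1.
2 is placed in column 1, leaving R2C1 = 4.
2 is placed in column 1, so R3C1 = 3.
Cage e needs product 30; hence R3C2 = 5.
Row 3 now contains 3; hence R3C4 = 2.
The 3 cells of cage b must have product 24; hence R3C5 = 4.
Column 2 now contains 3, so R4C2 = 2.
Row 4 already has 2, which forces R4C5 = 3.
Cage f needs two cells with product 15; hence R1C4 = 3.
Column 5 now contains 3, so R1C5 = 5.
2 is placed in column 4, so R2C4 = 5.
Cage a needs two cells with product 10, so R2C5 = 2.
Filled in: 1 4 2 3 5 / 4 1 3 5 2 / 3 5 1 2 4 / 5 2 4 1 3 / 2 3 5 4 1.

5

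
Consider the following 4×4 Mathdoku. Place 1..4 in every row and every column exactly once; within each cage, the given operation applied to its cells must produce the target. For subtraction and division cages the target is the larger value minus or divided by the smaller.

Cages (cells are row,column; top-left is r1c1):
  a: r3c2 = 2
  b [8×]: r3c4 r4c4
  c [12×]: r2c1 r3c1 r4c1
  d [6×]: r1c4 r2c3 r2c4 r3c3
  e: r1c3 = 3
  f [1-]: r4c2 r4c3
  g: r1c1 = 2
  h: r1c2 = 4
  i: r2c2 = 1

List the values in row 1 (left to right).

2 4 3 1

Cage g is given; hence r1c1 = 2.
Cage h is given, so r1c2 = 4.
Cage e is a single given cell, which forces r1c3 = 3.
Row 1 already has 3, leaving r1c4 = 1.
Cage i is given, which forces r2c2 = 1.
Row 2 now contains 1; hence r2c3 = 2.
Row 2 now contains 2; hence r2c4 = 3.
Cage a is a single given cell, which forces r3c2 = 2.
Column 3 now contains 2, leaving r3c3 = 1.
2 is placed in row 3, which forces r3c4 = 4.
2 is placed in column 2, leaving r4c2 = 3.
Column 3 now contains 1, leaving r4c3 = 4.
Column 4 now contains 4, leaving r4c4 = 2.
Row 2 already has 3; hence r2c1 = 4.
Row 3 now contains 4, leaving r3c1 = 3.
4 is placed in row 4, so r4c1 = 1.
Completed grid: 2 4 3 1 / 4 1 2 3 / 3 2 1 4 / 1 3 4 2.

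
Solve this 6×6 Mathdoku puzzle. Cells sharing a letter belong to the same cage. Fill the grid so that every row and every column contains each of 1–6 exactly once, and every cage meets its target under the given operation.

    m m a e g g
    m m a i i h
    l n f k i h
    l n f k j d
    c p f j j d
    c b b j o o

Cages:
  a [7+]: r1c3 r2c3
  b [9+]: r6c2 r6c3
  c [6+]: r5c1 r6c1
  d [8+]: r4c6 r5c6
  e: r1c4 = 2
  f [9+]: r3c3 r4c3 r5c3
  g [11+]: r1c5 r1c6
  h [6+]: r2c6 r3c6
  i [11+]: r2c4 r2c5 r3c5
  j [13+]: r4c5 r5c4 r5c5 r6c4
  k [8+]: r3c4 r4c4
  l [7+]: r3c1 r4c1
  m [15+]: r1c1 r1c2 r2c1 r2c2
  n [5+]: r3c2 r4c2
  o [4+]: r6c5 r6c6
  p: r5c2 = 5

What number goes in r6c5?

Cage e is given; hence r1c4 = 2.
P is a freebie, so r5c2 = 5.
The only place for 2 in row 6 is r6c1.
Cage c needs two cells with sum 6, leaving r5c1 = 4.
The two cells of cage b must have sum 9, leaving r6c2 = 4.
Cage b needs two cells with sum 9, leaving r6c3 = 5.
5 is placed in row 6; hence r6c4 = 6.
The 4 cells of cage m must have sum 15; hence r2c1 = 5.
Cage m has sum 15; hence r2c2 = 6.
Row 1 needs a 4, and only r1c3 is open for it.
Column 3 already has 4, leaving r2c3 = 3.
In row 3, 4 can only go at r3c6, so r3c6 = 4.
Cage h's pair has sum 6, leaving r2c6 = 2.
Cage i needs sum 11, so r3c5 = 6.
Cage d needs two cells with sum 8, which forces r4c6 = 5.
Cage d needs two cells with sum 8, so r5c6 = 3.
Column 6 now contains 3, leaving r6c6 = 1.
Column 5 already has 6, leaving r1c5 = 5.
Column 6 now contains 5, which forces r1c6 = 6.
Row 3 already has 6, which forces r3c1 = 1.
Row 3 already has 1, leaving r3c3 = 2.
The two cells of cage k must have sum 8, so r3c4 = 5.
Cage l's pair has sum 7, leaving r4c1 = 6.
Row 4 now contains 6, so r4c3 = 1.
5 is placed in row 4, leaving r4c4 = 3.
The 4 cells of cage j must have sum 13, which forces r4c5 = 4.
Column 3 already has 1, so r5c3 = 6.
Row 5 now contains 3; hence r5c4 = 1.
Cage j has sum 13, leaving r5c5 = 2.
Row 6 already has 1; hence r6c5 = 3.
Column 1 now contains 1, so r1c1 = 3.
Cage m needs sum 15; hence r1c2 = 1.
1 is placed in column 4, so r2c4 = 4.
Column 5 now contains 4; hence r2c5 = 1.
2 is placed in row 3; hence r3c2 = 3.
Row 4 already has 3, leaving r4c2 = 2.
Filled in: 3 1 4 2 5 6 / 5 6 3 4 1 2 / 1 3 2 5 6 4 / 6 2 1 3 4 5 / 4 5 6 1 2 3 / 2 4 5 6 3 1.

3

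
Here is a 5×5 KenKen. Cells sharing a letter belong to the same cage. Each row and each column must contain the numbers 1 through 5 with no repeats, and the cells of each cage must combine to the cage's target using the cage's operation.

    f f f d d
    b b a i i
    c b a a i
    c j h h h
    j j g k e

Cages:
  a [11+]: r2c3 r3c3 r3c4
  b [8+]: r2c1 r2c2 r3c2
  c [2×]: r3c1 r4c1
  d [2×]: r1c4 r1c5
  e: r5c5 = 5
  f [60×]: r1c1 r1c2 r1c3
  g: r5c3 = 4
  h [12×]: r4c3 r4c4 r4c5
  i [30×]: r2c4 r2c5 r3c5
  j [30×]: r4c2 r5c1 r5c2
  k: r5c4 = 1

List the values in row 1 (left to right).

Cage g is a single given cell; hence r5c3 = 4.
K is a freebie; hence r5c4 = 1.
E is a freebie, so r5c5 = 5.
Column 4 already has 1, which forces r1c4 = 2.
Cage d's pair has product 2, leaving r1c5 = 1.
The 3 cells of cage i must have product 30, so r2c4 = 5.
The 3 cells of cage j must have product 30, which forces r4c2 = 5.
Cage a needs sum 11, so r3c3 = 5.
Cage h has product 12, leaving r4c3 = 1.
The 3 cells of cage f must have product 60, leaving r1c1 = 5.
Cage f needs product 60, so r1c2 = 4.
Column 3 already has 5, so r1c3 = 3.
3 is placed in column 3, so r2c3 = 2.
Row 2 already has 2, which forces r2c5 = 3.
Cage c's pair has product 2; hence r3c1 = 1.
Column 5 already has 3; hence r3c5 = 2.
Row 4 now contains 1, which forces r4c1 = 2.
Column 5 already has 3, so r4c5 = 4.
2 is placed in column 1, so r5c1 = 3.
3 is placed in row 5, leaving r5c2 = 2.
Column 1 already has 1, which forces r2c1 = 4.
3 is placed in row 2, so r2c2 = 1.
2 is placed in row 3, leaving r3c2 = 3.
Cage a has sum 11; hence r3c4 = 4.
4 is placed in row 4, so r4c4 = 3.
Completed grid: 5 4 3 2 1 / 4 1 2 5 3 / 1 3 5 4 2 / 2 5 1 3 4 / 3 2 4 1 5.

5 4 3 2 1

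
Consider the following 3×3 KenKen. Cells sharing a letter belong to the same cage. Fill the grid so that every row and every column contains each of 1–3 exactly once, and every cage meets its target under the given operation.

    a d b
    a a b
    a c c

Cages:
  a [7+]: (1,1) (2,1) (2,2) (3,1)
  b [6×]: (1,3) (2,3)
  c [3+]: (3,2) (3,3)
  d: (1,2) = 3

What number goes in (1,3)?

Cage d is a single given cell, which forces (1,2) = 3.
Row 1 now contains 3, so (1,3) = 2.
Cage a has sum 7, which forces (2,2) = 1.
Column 3 already has 2, which forces (2,3) = 3.
1 is placed in column 2, leaving (3,2) = 2.
Column 3 already has 2, leaving (3,3) = 1.
Row 1 now contains 2; hence (1,1) = 1.
3 is placed in row 2, which forces (2,1) = 2.
Row 3 now contains 1, so (3,1) = 3.
The full grid is 1 3 2 / 2 1 3 / 3 2 1.

2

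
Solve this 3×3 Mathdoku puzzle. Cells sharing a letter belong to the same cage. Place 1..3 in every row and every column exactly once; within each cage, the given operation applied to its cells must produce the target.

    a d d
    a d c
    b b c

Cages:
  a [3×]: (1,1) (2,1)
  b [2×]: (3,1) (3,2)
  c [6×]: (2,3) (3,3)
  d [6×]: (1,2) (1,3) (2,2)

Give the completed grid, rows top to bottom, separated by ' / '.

In row 3, 3 can only go at (3,3), so (3,3) = 3.
3 is placed in column 3, leaving (2,3) = 2.
Cage d needs product 6, leaving (1,2) = 2.
Column 3 already has 2, leaving (1,3) = 1.
Cage d has product 6; hence (2,2) = 3.
2 is placed in column 2, leaving (3,2) = 1.
1 is placed in row 1, so (1,1) = 3.
Row 2 already has 3, so (2,1) = 1.
1 is placed in row 3, which forces (3,1) = 2.

3 2 1 / 1 3 2 / 2 1 3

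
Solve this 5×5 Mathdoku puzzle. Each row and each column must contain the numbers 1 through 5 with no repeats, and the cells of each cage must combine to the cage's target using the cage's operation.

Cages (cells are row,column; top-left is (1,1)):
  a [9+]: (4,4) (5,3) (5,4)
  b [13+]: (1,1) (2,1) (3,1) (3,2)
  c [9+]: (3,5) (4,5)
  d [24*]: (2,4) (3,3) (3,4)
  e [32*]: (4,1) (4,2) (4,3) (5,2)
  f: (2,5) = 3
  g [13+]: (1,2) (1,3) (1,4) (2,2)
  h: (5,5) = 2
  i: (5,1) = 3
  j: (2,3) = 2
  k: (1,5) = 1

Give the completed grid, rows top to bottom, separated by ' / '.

2 3 4 5 1 / 5 1 2 4 3 / 1 5 3 2 4 / 4 2 1 3 5 / 3 4 5 1 2

Cage k is a single given cell, so (1,5) = 1.
Cage j is a single given cell, so (2,3) = 2.
F is a freebie, which forces (2,5) = 3.
Cage i is a single given cell, leaving (5,1) = 3.
Cage e needs product 32, leaving (5,2) = 4.
H is a freebie, so (5,5) = 2.
The 4 cells of cage g must have sum 13, which forces (2,2) = 1.
Row 2 already has 3, so (2,4) = 4.
Cage d needs product 24, so (3,3) = 3.
Cage d has product 24, which forces (3,4) = 2.
Column 2 already has 1, which forces (4,2) = 2.
Cage a has sum 9, leaving (4,4) = 3.
Cage b has sum 13; hence (1,1) = 2.
Cage g needs sum 13, leaving (1,2) = 3.
Cage g needs sum 13, so (1,3) = 4.
Column 4 now contains 3, which forces (1,4) = 5.
4 is placed in row 2, which forces (2,1) = 5.
Cage b needs sum 13; hence (3,1) = 1.
2 is placed in row 3, which forces (3,2) = 5.
5 is placed in row 3, leaving (3,5) = 4.
Column 1 already has 1, which forces (4,1) = 4.
Column 3 now contains 4, leaving (4,3) = 1.
4 is placed in column 5, leaving (4,5) = 5.
Column 3 now contains 1; hence (5,3) = 5.
Column 4 now contains 5, which forces (5,4) = 1.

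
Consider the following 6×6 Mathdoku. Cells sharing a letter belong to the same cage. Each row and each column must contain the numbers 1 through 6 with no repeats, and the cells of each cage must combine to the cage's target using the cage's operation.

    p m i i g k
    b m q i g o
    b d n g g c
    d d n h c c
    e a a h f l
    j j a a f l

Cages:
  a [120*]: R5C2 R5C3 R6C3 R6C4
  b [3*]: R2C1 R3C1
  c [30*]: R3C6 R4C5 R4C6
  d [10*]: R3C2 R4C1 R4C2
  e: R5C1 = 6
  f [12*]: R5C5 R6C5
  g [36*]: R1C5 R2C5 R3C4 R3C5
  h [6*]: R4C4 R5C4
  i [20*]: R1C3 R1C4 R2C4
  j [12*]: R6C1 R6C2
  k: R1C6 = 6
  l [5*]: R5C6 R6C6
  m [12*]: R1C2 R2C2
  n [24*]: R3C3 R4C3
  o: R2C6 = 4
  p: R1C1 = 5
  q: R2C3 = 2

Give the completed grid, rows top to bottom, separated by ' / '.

Cage p is a single given cell, which forces R1C1 = 5.
Cage k is a single given cell, so R1C6 = 6.
Q is a freebie, so R2C3 = 2.
O is a freebie, which forces R2C6 = 4.
E is a freebie, which forces R5C1 = 6.
The 3 cells of cage i must have product 20, leaving R2C4 = 5.
The only place for 3 in row 1 is R1C5.
The two cells of cage f must have product 12, which forces R5C5 = 2.
Cage f's pair has product 12, leaving R6C5 = 6.
Column 5 already has 6, which forces R2C5 = 1.
The 4 cells of cage g must have product 36, which forces R3C4 = 3.
Cage g needs product 36, so R3C5 = 4.
3 is placed in row 3, so R3C6 = 2.
Column 5 already has 6, so R4C5 = 5.
Column 6 already has 2, which forces R4C6 = 3.
Column 4 already has 3, leaving R5C4 = 1.
1 is placed in row 5, leaving R5C6 = 5.
Cage a has product 120, which forces R6C4 = 2.
Column 6 already has 5; hence R6C6 = 1.
Cage i has product 20, which forces R1C3 = 1.
Column 4 now contains 1, leaving R1C4 = 4.
Row 2 now contains 1, which forces R2C1 = 3.
3 is placed in row 2; hence R2C2 = 6.
3 is placed in row 3, so R3C1 = 1.
Cage d needs product 10, leaving R3C2 = 5.
Row 3 already has 4, so R3C3 = 6.
Column 1 now contains 1, leaving R4C1 = 2.
2 is placed in row 4, leaving R4C2 = 1.
Cage n's pair has product 24; hence R4C3 = 4.
2 is placed in column 4, so R4C4 = 6.
4 is placed in column 3, leaving R5C3 = 3.
Column 1 now contains 3, so R6C1 = 4.
Row 6 already has 4, so R6C2 = 3.
Cage a needs product 120, which forces R6C3 = 5.
Row 1 now contains 4; hence R1C2 = 2.
3 is placed in row 5, so R5C2 = 4.

5 2 1 4 3 6 / 3 6 2 5 1 4 / 1 5 6 3 4 2 / 2 1 4 6 5 3 / 6 4 3 1 2 5 / 4 3 5 2 6 1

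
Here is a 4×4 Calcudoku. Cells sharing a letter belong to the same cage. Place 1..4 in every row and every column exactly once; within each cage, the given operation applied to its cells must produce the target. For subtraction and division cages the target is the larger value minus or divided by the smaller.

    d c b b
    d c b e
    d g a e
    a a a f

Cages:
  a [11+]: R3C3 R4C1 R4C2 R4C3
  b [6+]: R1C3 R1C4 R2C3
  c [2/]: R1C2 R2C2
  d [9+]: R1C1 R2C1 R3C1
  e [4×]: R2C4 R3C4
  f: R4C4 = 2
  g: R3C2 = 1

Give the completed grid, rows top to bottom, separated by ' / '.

Cage g is a single given cell, which forces R3C2 = 1.
1 is placed in row 3, leaving R3C4 = 4.
Cage f is a single given cell; hence R4C4 = 2.
4 is placed in column 4, which forces R2C4 = 1.
Cage a needs sum 11, so R3C3 = 3.
Cage b needs sum 6, leaving R1C3 = 1.
1 is placed in column 4; hence R1C4 = 3.
3 is placed in column 3; hence R2C3 = 2.
Row 3 now contains 3, so R3C1 = 2.
1 is placed in column 3, leaving R4C3 = 4.
3 is placed in row 1, leaving R1C1 = 4.
Cage c's pair has quotient 2, which forces R1C2 = 2.
The 3 cells of cage d must have sum 9, leaving R2C1 = 3.
2 is placed in row 2, so R2C2 = 4.
Cage a needs sum 11, leaving R4C1 = 1.
4 is placed in row 4, leaving R4C2 = 3.

4 2 1 3 / 3 4 2 1 / 2 1 3 4 / 1 3 4 2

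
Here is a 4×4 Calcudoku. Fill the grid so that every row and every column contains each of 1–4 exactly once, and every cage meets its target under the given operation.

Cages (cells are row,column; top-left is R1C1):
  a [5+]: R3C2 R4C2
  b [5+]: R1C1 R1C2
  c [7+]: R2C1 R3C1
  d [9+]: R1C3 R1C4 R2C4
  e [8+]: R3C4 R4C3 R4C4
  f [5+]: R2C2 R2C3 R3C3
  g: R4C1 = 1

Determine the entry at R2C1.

G is a freebie, which forces R4C1 = 1.
The only place for 4 in row 3 is R3C1.
4 is placed in column 1, which forces R2C1 = 3.
3 is placed in row 2, which forces R2C3 = 1.
1 is placed in column 3, so R3C3 = 2.
Column 1 now contains 3; hence R1C1 = 2.
Cage b needs two cells with sum 5, leaving R1C2 = 3.
Row 1 now contains 3, which forces R1C3 = 4.
4 is placed in row 1, which forces R1C4 = 1.
Row 2 now contains 1, leaving R2C2 = 2.
Row 2 now contains 2; hence R2C4 = 4.
Column 2 already has 3; hence R3C2 = 1.
1 is placed in column 4, leaving R3C4 = 3.
Column 2 now contains 2, which forces R4C2 = 4.
4 is placed in column 3, which forces R4C3 = 3.
3 is placed in column 4; hence R4C4 = 2.
The full grid is 2 3 4 1 / 3 2 1 4 / 4 1 2 3 / 1 4 3 2.

3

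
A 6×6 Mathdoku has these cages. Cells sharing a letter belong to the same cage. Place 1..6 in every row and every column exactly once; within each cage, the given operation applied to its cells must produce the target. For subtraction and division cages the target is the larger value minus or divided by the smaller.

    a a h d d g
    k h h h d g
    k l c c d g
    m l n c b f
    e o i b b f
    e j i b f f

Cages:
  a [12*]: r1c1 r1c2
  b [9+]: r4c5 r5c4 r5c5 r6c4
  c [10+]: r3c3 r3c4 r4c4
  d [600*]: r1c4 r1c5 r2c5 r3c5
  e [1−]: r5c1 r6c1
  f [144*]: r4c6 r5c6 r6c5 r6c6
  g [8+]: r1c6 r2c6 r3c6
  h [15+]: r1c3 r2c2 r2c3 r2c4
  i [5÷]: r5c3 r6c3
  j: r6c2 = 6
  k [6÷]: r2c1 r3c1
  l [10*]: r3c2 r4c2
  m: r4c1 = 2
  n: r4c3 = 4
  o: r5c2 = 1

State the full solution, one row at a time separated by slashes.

Cage d needs product 600; hence r1c4 = 5.
M is a freebie, leaving r4c1 = 2.
2 is placed in row 4, leaving r4c2 = 5.
Cage n is given, leaving r4c3 = 4.
Cage o is a single given cell, leaving r5c2 = 1.
Row 5 now contains 1, so r5c3 = 5.
J is a freebie, which forces r6c2 = 6.
Column 3 now contains 5, so r6c3 = 1.
Column 2 already has 5, which forces r3c2 = 2.
The 4 cells of cage b must have sum 9, which forces r4c5 = 1.
The only place for 1 in row 1 is r1c6.
The only place for 2 in row 1 is r1c3.
The only place for 6 in row 1 is r1c5.
Row 2 needs a 1, and only r2c1 is open for it.
Column 1 now contains 1, leaving r3c1 = 6.
Row 3 now contains 6; hence r3c3 = 3.
Column 3 now contains 3, leaving r2c3 = 6.
The only place for 2 in row 2 is r2c6.
Cage g has sum 8, which forces r3c6 = 5.
Cage f has product 144, which forces r6c5 = 2.
Cage d has product 600, which forces r2c5 = 5.
Row 3 already has 5, so r3c5 = 4.
Cage b needs sum 9, so r5c4 = 2.
2 is placed in column 5, leaving r5c5 = 3.
Row 6 already has 2, so r6c4 = 3.
Row 6 already has 3, which forces r6c6 = 4.
The 4 cells of cage h must have sum 15, which forces r2c2 = 3.
Column 4 now contains 3; hence r2c4 = 4.
Row 3 already has 4, so r3c4 = 1.
Column 4 now contains 3; hence r4c4 = 6.
Cage f needs product 144; hence r4c6 = 3.
Row 5 already has 3, which forces r5c1 = 4.
4 is placed in column 6; hence r5c6 = 6.
4 is placed in row 6, which forces r6c1 = 5.
4 is placed in column 1, which forces r1c1 = 3.
Column 2 already has 3, leaving r1c2 = 4.

3 4 2 5 6 1 / 1 3 6 4 5 2 / 6 2 3 1 4 5 / 2 5 4 6 1 3 / 4 1 5 2 3 6 / 5 6 1 3 2 4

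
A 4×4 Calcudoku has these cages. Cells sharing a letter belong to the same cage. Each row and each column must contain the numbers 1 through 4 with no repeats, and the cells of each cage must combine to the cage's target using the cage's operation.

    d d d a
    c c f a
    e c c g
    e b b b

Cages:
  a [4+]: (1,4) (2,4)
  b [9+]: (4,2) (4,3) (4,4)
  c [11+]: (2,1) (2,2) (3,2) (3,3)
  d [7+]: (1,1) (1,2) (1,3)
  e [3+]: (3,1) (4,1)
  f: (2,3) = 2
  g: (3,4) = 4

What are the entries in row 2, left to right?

F is a freebie, which forces (2,3) = 2.
G is a freebie, so (3,4) = 4.
In row 1, 3 can only go at (1,4), so (1,4) = 3.
Column 4 already has 3, which forces (2,4) = 1.
Column 4 already has 3; hence (4,4) = 2.
The two cells of cage e must have sum 3, so (3,1) = 2.
Row 4 now contains 2, leaving (4,1) = 1.
1 is placed in column 1, so (1,1) = 4.
The 3 cells of cage d must have sum 7, which forces (1,2) = 2.
The 3 cells of cage d must have sum 7, so (1,3) = 1.
4 is placed in column 1, so (2,1) = 3.
Row 2 now contains 3, which forces (2,2) = 4.
1 is placed in column 3, leaving (3,3) = 3.
Column 2 already has 4, so (4,2) = 3.
Column 3 already has 3, so (4,3) = 4.
Row 3 already has 3, which forces (3,2) = 1.
Filled in: 4 2 1 3 / 3 4 2 1 / 2 1 3 4 / 1 3 4 2.

3 4 2 1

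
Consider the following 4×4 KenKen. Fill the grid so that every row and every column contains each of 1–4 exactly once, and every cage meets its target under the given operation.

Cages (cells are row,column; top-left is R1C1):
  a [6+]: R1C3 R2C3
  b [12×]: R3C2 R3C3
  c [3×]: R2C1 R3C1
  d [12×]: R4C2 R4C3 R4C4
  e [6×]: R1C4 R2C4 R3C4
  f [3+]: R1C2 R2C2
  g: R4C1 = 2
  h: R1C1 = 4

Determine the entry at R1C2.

Cage h is a single given cell, which forces R1C1 = 4.
Row 1 now contains 4, so R1C3 = 2.
2 is placed in column 3, which forces R2C3 = 4.
4 is placed in column 3, which forces R3C3 = 3.
Cage g is a single given cell, which forces R4C1 = 2.
3 is placed in column 3, leaving R4C3 = 1.
Row 1 now contains 2; hence R1C2 = 1.
Row 1 already has 1, so R1C4 = 3.
Cage c's pair has product 3, which forces R2C1 = 3.
The two cells of cage f must have sum 3, so R2C2 = 2.
Row 2 already has 2, which forces R2C4 = 1.
Row 3 already has 3, leaving R3C1 = 1.
Row 3 already has 3, leaving R3C2 = 4.
Column 4 already has 1, so R3C4 = 2.
4 is placed in column 2; hence R4C2 = 3.
Column 4 already has 3, leaving R4C4 = 4.
Filled in: 4 1 2 3 / 3 2 4 1 / 1 4 3 2 / 2 3 1 4.

1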